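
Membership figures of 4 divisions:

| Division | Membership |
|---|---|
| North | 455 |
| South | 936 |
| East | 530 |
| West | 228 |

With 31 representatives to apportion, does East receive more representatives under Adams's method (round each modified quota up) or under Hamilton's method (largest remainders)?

Adams: North 7, South 13, East 7, West 4.
Hamilton: North 7, South 13, East 8, West 3.
East gets 7 under Adams and 8 under Hamilton.

Hamilton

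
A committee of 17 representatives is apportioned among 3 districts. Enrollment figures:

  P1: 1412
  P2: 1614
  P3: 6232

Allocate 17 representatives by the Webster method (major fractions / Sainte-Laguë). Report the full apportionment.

Standard divisor 9258/17 ≈ 544.588; standard quotas: P1 2.593, P2 2.964, P3 11.444.
Rounding to the nearest integer gives P1 3, P2 3, P3 11 — total 17, matching the house size, so no adjustment is needed.

P1 3; P2 3; P3 11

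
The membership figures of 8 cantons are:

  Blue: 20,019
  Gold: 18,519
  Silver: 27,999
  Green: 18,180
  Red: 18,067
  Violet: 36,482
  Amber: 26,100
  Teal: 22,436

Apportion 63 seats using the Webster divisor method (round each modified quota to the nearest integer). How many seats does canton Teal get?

8

Standard divisor 187802/63 ≈ 2980.984; standard quotas: Blue 6.716, Gold 6.212, Silver 9.393, Green 6.099, Red 6.061, Violet 12.238, Amber 8.755, Teal 7.526.
Rounding to the nearest integer gives Blue 7, Gold 6, Silver 9, Green 6, Red 6, Violet 12, Amber 9, Teal 8 — total 63, matching the house size, so no adjustment is needed.
Teal receives 8.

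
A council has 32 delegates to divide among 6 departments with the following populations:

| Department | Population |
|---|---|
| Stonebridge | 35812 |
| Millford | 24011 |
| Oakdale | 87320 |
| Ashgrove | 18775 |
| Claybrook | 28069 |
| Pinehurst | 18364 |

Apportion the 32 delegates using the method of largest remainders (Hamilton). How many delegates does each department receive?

Stonebridge 5, Millford 4, Oakdale 13, Ashgrove 3, Claybrook 4, Pinehurst 3

The standard divisor is 212351/32 ≈ 6635.969.
Standard quotas: Stonebridge 5.3966, Millford 3.6183, Oakdale 13.1586, Ashgrove 2.8293, Claybrook 4.2298, Pinehurst 2.7673.
Lower quotas: Stonebridge 5, Millford 3, Oakdale 13, Ashgrove 2, Claybrook 4, Pinehurst 2 (sum 29, leaving 3 seats).
Remainders in descending order: Ashgrove 0.8293, Pinehurst 0.7673, Millford 0.6183, Stonebridge 0.3966, Claybrook 0.2298, Oakdale 0.1586.
The surplus seats go to Ashgrove, Pinehurst, Millford.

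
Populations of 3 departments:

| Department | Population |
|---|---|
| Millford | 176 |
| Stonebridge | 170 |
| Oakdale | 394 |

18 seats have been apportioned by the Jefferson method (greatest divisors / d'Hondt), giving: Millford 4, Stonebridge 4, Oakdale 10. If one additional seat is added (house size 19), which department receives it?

Oakdale

Priority for the next seat is population ÷ (current seats + 1).
Priorities: Millford 35.200, Stonebridge 34.000, Oakdale 35.818.
Highest priority: Oakdale.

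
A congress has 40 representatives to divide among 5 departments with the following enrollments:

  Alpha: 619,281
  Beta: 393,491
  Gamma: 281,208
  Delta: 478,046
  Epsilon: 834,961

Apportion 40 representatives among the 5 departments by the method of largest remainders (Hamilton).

Alpha=10, Beta=6, Gamma=4, Delta=7, Epsilon=13

Total 2606987; standard divisor 2606987/40 ≈ 65174.675.
Standard quotas: Alpha 9.5019, Beta 6.0375, Gamma 4.3147, Delta 7.3348, Epsilon 12.8111.
Lower quotas: Alpha 9, Beta 6, Gamma 4, Delta 7, Epsilon 12 (sum 38, leaving 2 seats).
Remainders in descending order: Epsilon 0.8111, Alpha 0.5019, Delta 0.3348, Gamma 0.3147, Beta 0.0375.
Largest remainders: Epsilon, Alpha receive the extra seats.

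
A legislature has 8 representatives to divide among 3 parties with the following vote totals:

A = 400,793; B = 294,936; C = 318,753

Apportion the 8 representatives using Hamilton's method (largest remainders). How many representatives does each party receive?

A: 3; B: 2; C: 3

The standard divisor is 1014482/8 ≈ 126810.25.
Standard quotas: A 3.1606, B 2.3258, C 2.5136.
Lower quotas: A 3, B 2, C 2 (sum 7, leaving 1 seat).
Remainders in descending order: C 0.5136, B 0.3258, A 0.1606.
Largest remainder: C receives the extra seat.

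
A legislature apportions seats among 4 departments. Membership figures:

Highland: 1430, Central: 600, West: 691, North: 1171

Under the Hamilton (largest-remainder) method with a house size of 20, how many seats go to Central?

3

Standard divisor: 3892 ÷ 20 ≈ 194.6.
Standard quotas: Highland 7.348, Central 3.083, West 3.551, North 6.017.
Lower quotas: Highland 7, Central 3, West 3, North 6 (sum 19, leaving 1 seat).
Remainders in descending order: West 0.551, Highland 0.348, Central 0.083, North 0.017.
The surplus seat goes to West.
Central receives 3.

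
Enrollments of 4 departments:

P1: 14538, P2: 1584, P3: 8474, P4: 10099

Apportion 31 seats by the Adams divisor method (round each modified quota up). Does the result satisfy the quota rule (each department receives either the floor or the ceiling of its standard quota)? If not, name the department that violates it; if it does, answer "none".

Standard quotas: P1 12.990, P2 1.415, P3 7.572, P4 9.023.
Adams allocation: P1 13, P2 2, P3 7, P4 9.
Every allocation lies between the lower and upper quota.

none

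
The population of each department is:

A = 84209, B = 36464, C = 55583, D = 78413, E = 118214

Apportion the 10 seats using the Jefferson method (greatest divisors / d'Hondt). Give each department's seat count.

Standard divisor 372883/10 ≈ 37288.3; standard quotas: A 2.258, B 0.978, C 1.491, D 2.103, E 3.170.
Rounding down gives 2, 0, 1, 2, 3 = 8 seats, so the divisor must be adjusted.
With modified divisor 28800: modified quotas A 2.924, B 1.266, C 1.930, D 2.723, E 4.105.
Rounding down: A 2, B 1, C 1, D 2, E 4 (total 10).

A=2, B=1, C=1, D=2, E=4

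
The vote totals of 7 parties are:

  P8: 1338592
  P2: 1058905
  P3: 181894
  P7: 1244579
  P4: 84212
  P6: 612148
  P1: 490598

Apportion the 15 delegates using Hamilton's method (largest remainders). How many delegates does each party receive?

P8 4, P2 3, P3 1, P7 4, P4 0, P6 2, P1 1

The standard divisor is 5010928/15 ≈ 334061.867.
Standard quotas: P8 4.0070, P2 3.1698, P3 0.5445, P7 3.7256, P4 0.2521, P6 1.8324, P1 1.4686.
Lower quotas: P8 4, P2 3, P3 0, P7 3, P4 0, P6 1, P1 1 (sum 12, leaving 3 seats).
Remainders in descending order: P6 0.8324, P7 0.7256, P3 0.5445, P1 0.4686, P4 0.2521, P2 0.1698, P8 0.0070.
The surplus seats go to P6, P7, P3.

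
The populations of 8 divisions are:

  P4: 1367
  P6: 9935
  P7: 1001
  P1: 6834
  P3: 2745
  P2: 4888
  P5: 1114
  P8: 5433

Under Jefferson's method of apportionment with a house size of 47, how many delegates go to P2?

7

Standard divisor 33317/47 ≈ 708.872; standard quotas: P4 1.928, P6 14.015, P7 1.412, P1 9.641, P3 3.872, P2 6.895, P5 1.572, P8 7.664.
Rounding down gives 1, 14, 1, 9, 3, 6, 1, 7 = 42 seats, so the divisor must be adjusted.
With modified divisor 670: modified quotas P4 2.040, P6 14.828, P7 1.494, P1 10.200, P3 4.097, P2 7.296, P5 1.663, P8 8.109.
Rounding down: P4 2, P6 14, P7 1, P1 10, P3 4, P2 7, P5 1, P8 8 (total 47).
P2 receives 7.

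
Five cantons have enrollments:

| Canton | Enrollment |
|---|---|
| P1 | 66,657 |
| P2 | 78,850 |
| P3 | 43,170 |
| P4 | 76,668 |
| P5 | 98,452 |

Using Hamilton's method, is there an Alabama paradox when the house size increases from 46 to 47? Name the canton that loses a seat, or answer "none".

P3

At 46 seats: P1 8, P2 10, P3 6, P4 10, P5 12.
At 47 seats: P1 9, P2 10, P3 5, P4 10, P5 13.
P3 drops from 6 to 5.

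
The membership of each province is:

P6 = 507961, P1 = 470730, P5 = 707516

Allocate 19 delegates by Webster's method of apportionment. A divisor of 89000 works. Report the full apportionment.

P6: 6, P1: 5, P5: 8

With modified divisor 89000: modified quotas P6 5.707, P1 5.289, P5 7.950.
Rounding to the nearest integer: P6 6, P1 5, P5 8 (total 19).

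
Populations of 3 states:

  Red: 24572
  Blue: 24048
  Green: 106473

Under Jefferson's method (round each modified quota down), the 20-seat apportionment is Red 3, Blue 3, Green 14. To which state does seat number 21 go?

Green

Priority for the next seat is population ÷ (current seats + 1).
Priorities: Red 6143.000, Blue 6012.000, Green 7098.200.
Highest priority: Green.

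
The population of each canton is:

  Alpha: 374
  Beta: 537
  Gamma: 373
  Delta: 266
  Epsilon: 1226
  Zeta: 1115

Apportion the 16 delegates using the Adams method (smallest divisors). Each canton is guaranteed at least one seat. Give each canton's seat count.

Standard divisor 3891/16 ≈ 243.188; standard quotas: Alpha 1.538, Beta 2.208, Gamma 1.534, Delta 1.094, Epsilon 5.041, Zeta 4.585.
Rounding up gives 2, 3, 2, 2, 6, 5 = 20 seats, so the divisor must be adjusted.
With modified divisor 300: modified quotas Alpha 1.247, Beta 1.790, Gamma 1.243, Delta 0.887, Epsilon 4.087, Zeta 3.717.
Rounding up: Alpha 2, Beta 2, Gamma 2, Delta 1, Epsilon 5, Zeta 4 (total 16).

Alpha: 2, Beta: 2, Gamma: 2, Delta: 1, Epsilon: 5, Zeta: 4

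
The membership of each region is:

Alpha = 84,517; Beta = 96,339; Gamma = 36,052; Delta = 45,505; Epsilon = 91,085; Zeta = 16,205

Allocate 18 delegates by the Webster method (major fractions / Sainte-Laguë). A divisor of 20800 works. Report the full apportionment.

Alpha: 4; Beta: 5; Gamma: 2; Delta: 2; Epsilon: 4; Zeta: 1

With modified divisor 20800: modified quotas Alpha 4.063, Beta 4.632, Gamma 1.733, Delta 2.188, Epsilon 4.379, Zeta 0.779.
Rounding to the nearest integer: Alpha 4, Beta 5, Gamma 2, Delta 2, Epsilon 4, Zeta 1 (total 18).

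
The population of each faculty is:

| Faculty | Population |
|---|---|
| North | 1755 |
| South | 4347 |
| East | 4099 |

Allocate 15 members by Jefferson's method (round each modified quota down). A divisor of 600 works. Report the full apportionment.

With modified divisor 600: modified quotas North 2.925, South 7.245, East 6.832.
Rounding down: North 2, South 7, East 6 (total 15).

North 2, South 7, East 6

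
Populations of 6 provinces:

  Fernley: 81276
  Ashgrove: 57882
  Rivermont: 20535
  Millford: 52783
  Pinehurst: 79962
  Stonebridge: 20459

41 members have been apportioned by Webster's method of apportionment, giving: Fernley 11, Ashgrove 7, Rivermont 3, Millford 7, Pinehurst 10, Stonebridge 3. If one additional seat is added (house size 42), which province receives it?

Ashgrove

Priority for the next seat is population ÷ (current seats + 0.5).
Priorities: Fernley 7067.478, Ashgrove 7717.600, Rivermont 5867.143, Millford 7037.733, Pinehurst 7615.429, Stonebridge 5845.429.
Highest priority: Ashgrove.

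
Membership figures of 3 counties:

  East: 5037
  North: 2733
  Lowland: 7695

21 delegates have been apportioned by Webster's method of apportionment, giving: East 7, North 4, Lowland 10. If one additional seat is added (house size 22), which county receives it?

Priority for the next seat is population ÷ (current seats + 0.5).
Priorities: East 671.600, North 607.333, Lowland 732.857.
Highest priority: Lowland.

Lowland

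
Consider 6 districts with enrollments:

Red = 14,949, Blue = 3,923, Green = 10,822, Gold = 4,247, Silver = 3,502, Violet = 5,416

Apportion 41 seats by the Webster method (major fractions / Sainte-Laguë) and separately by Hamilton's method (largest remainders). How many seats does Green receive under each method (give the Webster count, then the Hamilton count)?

Webster: Red 15, Blue 4, Green 10, Gold 4, Silver 3, Violet 5.
Hamilton: Red 14, Blue 4, Green 11, Gold 4, Silver 3, Violet 5.
Green gets 10 under Webster and 11 under Hamilton.

10 and 11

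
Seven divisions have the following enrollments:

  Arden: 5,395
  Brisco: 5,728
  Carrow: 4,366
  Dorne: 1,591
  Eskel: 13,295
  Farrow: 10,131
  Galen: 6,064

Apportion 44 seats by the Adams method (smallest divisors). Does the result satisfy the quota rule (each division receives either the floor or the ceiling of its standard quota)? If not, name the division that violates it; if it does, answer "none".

Standard quotas: Arden 5.097, Brisco 5.412, Carrow 4.125, Dorne 1.503, Eskel 12.561, Farrow 9.572, Galen 5.729.
Adams allocation: Arden 5, Brisco 6, Carrow 4, Dorne 2, Eskel 12, Farrow 9, Galen 6.
Every allocation lies between the lower and upper quota.

none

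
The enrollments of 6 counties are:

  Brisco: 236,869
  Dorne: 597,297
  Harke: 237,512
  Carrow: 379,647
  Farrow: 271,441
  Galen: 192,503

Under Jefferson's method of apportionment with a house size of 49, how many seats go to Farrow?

Standard divisor 1915269/49 ≈ 39087.122; standard quotas: Brisco 6.060, Dorne 15.281, Harke 6.076, Carrow 9.713, Farrow 6.945, Galen 4.925.
Rounding down gives 6, 15, 6, 9, 6, 4 = 46 seats, so the divisor must be adjusted.
With modified divisor 37600: modified quotas Brisco 6.300, Dorne 15.886, Harke 6.317, Carrow 10.097, Farrow 7.219, Galen 5.120.
Rounding down: Brisco 6, Dorne 15, Harke 6, Carrow 10, Farrow 7, Galen 5 (total 49).
Farrow receives 7.

7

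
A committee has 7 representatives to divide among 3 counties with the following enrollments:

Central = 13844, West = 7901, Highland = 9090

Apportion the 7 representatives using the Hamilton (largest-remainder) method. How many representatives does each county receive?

Central=3, West=2, Highland=2

Total 30835; standard divisor 30835/7 = 4405.
Standard quotas: Central 3.1428, West 1.7936, Highland 2.0636.
Lower quotas: Central 3, West 1, Highland 2 (sum 6, leaving 1 seat).
Remainders in descending order: West 0.7936, Central 0.1428, Highland 0.0636.
The surplus seat goes to West.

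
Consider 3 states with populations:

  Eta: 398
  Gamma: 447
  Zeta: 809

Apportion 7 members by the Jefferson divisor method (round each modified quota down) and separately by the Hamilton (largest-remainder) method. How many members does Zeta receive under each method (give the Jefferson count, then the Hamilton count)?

Jefferson: Eta 1, Gamma 2, Zeta 4.
Hamilton: Eta 2, Gamma 2, Zeta 3.
Zeta gets 4 under Jefferson and 3 under Hamilton.

4 and 3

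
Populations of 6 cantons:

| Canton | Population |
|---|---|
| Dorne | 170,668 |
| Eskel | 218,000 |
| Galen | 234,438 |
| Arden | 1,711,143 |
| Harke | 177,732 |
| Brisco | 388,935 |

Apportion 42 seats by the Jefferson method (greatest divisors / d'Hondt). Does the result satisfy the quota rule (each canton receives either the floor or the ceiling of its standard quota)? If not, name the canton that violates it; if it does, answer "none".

Standard quotas: Dorne 2.471, Eskel 3.156, Galen 3.394, Arden 24.774, Harke 2.573, Brisco 5.631.
Jefferson allocation: Dorne 2, Eskel 3, Galen 3, Arden 26, Harke 2, Brisco 6.
Arden has quota 24.774 (lower 24, upper 25) but receives 26 — outside the quota interval.

Arden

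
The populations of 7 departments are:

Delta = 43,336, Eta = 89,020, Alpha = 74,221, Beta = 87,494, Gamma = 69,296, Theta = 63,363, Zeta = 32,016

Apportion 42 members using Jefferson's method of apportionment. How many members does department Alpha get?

7

Standard divisor 458746/42 ≈ 10922.524; standard quotas: Delta 3.968, Eta 8.150, Alpha 6.795, Beta 8.010, Gamma 6.344, Theta 5.801, Zeta 2.931.
Rounding down gives 3, 8, 6, 8, 6, 5, 2 = 38 seats, so the divisor must be adjusted.
With modified divisor 10200: modified quotas Delta 4.249, Eta 8.727, Alpha 7.277, Beta 8.578, Gamma 6.794, Theta 6.212, Zeta 3.139.
Rounding down: Delta 4, Eta 8, Alpha 7, Beta 8, Gamma 6, Theta 6, Zeta 3 (total 42).
Alpha receives 7.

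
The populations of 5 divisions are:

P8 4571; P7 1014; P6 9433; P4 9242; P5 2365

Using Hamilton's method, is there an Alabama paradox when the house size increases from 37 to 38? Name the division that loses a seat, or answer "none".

At 37 seats: P8 6, P7 2, P6 13, P4 13, P5 3.
At 38 seats: P8 7, P7 1, P6 14, P4 13, P5 3.
P7 drops from 2 to 1.

P7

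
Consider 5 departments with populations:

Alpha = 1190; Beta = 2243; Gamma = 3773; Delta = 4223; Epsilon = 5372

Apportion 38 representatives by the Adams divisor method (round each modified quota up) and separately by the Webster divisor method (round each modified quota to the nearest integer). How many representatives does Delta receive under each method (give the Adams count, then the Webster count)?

9 and 10

Adams: Alpha 3, Beta 5, Gamma 9, Delta 9, Epsilon 12.
Webster: Alpha 3, Beta 5, Gamma 8, Delta 10, Epsilon 12.
Delta gets 9 under Adams and 10 under Webster.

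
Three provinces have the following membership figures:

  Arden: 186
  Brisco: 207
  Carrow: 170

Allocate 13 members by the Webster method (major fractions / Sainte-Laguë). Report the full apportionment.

Standard divisor 563/13 ≈ 43.308; standard quotas: Arden 4.295, Brisco 4.780, Carrow 3.925.
Rounding to the nearest integer gives Arden 4, Brisco 5, Carrow 4 — total 13, matching the house size, so no adjustment is needed.

Arden 4; Brisco 5; Carrow 4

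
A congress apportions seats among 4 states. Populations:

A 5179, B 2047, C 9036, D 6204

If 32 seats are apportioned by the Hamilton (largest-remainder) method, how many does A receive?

Standard divisor: 22466 ÷ 32 ≈ 702.062.
Standard quotas: A 7.3768, B 2.9157, C 12.8706, D 8.8368.
Lower quotas: A 7, B 2, C 12, D 8 (sum 29, leaving 3 seats).
Remainders in descending order: B 0.9157, C 0.8706, D 0.8368, A 0.3768.
Largest remainders: B, C, D receive the extra seats.
A receives 7.

7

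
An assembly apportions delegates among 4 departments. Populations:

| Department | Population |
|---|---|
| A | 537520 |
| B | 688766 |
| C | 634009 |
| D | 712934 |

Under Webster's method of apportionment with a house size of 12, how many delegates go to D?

Standard divisor 2573229/12 ≈ 214435.75; standard quotas: A 2.507, B 3.212, C 2.957, D 3.325.
Rounding to the nearest integer gives A 3, B 3, C 3, D 3 — total 12, matching the house size, so no adjustment is needed.
D receives 3.

3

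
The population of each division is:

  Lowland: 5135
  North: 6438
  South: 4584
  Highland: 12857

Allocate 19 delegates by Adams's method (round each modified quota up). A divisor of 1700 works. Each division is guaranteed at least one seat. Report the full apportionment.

Lowland 4, North 4, South 3, Highland 8

With modified divisor 1700: modified quotas Lowland 3.021, North 3.787, South 2.696, Highland 7.563.
Rounding up: Lowland 4, North 4, South 3, Highland 8 (total 19).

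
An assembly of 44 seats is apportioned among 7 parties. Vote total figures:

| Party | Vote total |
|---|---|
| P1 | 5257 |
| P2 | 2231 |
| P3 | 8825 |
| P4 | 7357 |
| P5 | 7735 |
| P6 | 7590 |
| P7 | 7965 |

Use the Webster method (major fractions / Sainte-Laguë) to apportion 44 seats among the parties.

P1 5, P2 2, P3 8, P4 7, P5 7, P6 7, P7 8

Standard divisor 46960/44 ≈ 1067.273; standard quotas: P1 4.926, P2 2.090, P3 8.269, P4 6.893, P5 7.247, P6 7.112, P7 7.463.
Rounding to the nearest integer gives 5, 2, 8, 7, 7, 7, 7 = 43 seats, so the divisor must be adjusted.
With modified divisor 1050: modified quotas P1 5.007, P2 2.125, P3 8.405, P4 7.007, P5 7.367, P6 7.229, P7 7.586.
Rounding to the nearest integer: P1 5, P2 2, P3 8, P4 7, P5 7, P6 7, P7 8 (total 44).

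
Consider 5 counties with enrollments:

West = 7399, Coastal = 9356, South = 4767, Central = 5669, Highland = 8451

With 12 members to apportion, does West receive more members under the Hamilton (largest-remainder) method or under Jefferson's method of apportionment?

Jefferson

Hamilton: West 2, Coastal 3, South 2, Central 2, Highland 3.
Jefferson: West 3, Coastal 3, South 1, Central 2, Highland 3.
West gets 2 under Hamilton and 3 under Jefferson.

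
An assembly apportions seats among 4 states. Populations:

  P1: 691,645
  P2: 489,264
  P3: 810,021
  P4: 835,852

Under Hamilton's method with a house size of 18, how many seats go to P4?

Standard divisor: 2826782 ÷ 18 ≈ 157043.444.
Standard quotas: P1 4.4042, P2 3.1155, P3 5.1579, P4 5.3224.
Lower quotas: P1 4, P2 3, P3 5, P4 5 (sum 17, leaving 1 seat).
Remainders in descending order: P1 0.4042, P4 0.3224, P3 0.1579, P2 0.1155.
The surplus seat goes to P1.
P4 receives 5.

5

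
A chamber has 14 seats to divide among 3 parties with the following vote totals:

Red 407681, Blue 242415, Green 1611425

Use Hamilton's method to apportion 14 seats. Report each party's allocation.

The standard divisor is 2261521/14 ≈ 161537.214.
Standard quotas: Red 2.5238, Blue 1.5007, Green 9.9756.
Lower quotas: Red 2, Blue 1, Green 9 (sum 12, leaving 2 seats).
Remainders in descending order: Green 0.9756, Red 0.5238, Blue 0.5007.
The surplus seats go to Green, Red.

Red 3, Blue 1, Green 10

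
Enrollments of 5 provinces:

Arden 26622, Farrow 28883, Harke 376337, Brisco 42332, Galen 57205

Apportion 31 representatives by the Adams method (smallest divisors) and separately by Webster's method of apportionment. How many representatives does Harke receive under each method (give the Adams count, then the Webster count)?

Adams: Arden 2, Farrow 2, Harke 20, Brisco 3, Galen 4.
Webster: Arden 2, Farrow 2, Harke 22, Brisco 2, Galen 3.
Harke gets 20 under Adams and 22 under Webster.

20 and 22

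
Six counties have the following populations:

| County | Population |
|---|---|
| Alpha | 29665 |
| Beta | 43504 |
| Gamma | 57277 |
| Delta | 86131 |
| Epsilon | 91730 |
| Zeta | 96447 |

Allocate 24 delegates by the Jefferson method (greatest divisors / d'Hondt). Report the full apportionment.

Alpha 2; Beta 2; Gamma 3; Delta 5; Epsilon 6; Zeta 6

Standard divisor 404754/24 ≈ 16864.75; standard quotas: Alpha 1.759, Beta 2.580, Gamma 3.396, Delta 5.107, Epsilon 5.439, Zeta 5.719.
Rounding down gives 1, 2, 3, 5, 5, 5 = 21 seats, so the divisor must be adjusted.
With modified divisor 14670: modified quotas Alpha 2.022, Beta 2.966, Gamma 3.904, Delta 5.871, Epsilon 6.253, Zeta 6.574.
Rounding down: Alpha 2, Beta 2, Gamma 3, Delta 5, Epsilon 6, Zeta 6 (total 24).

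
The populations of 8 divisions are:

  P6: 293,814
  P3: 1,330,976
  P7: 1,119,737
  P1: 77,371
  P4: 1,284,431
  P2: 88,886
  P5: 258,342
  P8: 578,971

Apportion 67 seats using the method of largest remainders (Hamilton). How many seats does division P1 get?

1

The standard divisor is 5032528/67 ≈ 75112.358.
Standard quotas: P6 3.9117, P3 17.7198, P7 14.9075, P1 1.0301, P4 17.1001, P2 1.1834, P5 3.4394, P8 7.7081.
Lower quotas: P6 3, P3 17, P7 14, P1 1, P4 17, P2 1, P5 3, P8 7 (sum 63, leaving 4 seats).
Remainders in descending order: P6 0.9117, P7 0.9075, P3 0.7198, P8 0.7081, P5 0.4394, P2 0.1834, P4 0.1001, P1 0.0301.
Largest remainders: P6, P7, P3, P8 receive the extra seats.
P1 receives 1.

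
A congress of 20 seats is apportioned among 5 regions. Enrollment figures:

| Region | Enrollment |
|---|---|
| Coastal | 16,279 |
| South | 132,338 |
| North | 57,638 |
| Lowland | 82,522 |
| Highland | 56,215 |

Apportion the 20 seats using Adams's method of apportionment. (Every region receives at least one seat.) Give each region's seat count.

Standard divisor 344992/20 ≈ 17249.6; standard quotas: Coastal 0.944, South 7.672, North 3.341, Lowland 4.784, Highland 3.259.
Rounding up gives 1, 8, 4, 5, 4 = 22 seats, so the divisor must be adjusted.
With modified divisor 19060: modified quotas Coastal 0.854, South 6.943, North 3.024, Lowland 4.330, Highland 2.949.
Rounding up: Coastal 1, South 7, North 4, Lowland 5, Highland 3 (total 20).

Coastal 1, South 7, North 4, Lowland 5, Highland 3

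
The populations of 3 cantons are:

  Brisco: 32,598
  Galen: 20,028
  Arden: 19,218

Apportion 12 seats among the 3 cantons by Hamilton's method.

Standard divisor: 71844 ÷ 12 = 5987.
Standard quotas: Brisco 5.4448, Galen 3.3452, Arden 3.2100.
Lower quotas: Brisco 5, Galen 3, Arden 3 (sum 11, leaving 1 seat).
Remainders in descending order: Brisco 0.4448, Galen 0.3452, Arden 0.2100.
Largest remainder: Brisco receives the extra seat.

Brisco=6, Galen=3, Arden=3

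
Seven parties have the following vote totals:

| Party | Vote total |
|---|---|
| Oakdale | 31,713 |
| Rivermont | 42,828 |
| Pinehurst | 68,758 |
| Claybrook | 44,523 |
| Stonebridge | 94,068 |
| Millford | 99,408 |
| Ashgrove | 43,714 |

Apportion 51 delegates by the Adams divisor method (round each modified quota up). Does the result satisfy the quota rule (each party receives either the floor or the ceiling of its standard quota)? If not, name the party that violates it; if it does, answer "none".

none

Standard quotas: Oakdale 3.805, Rivermont 5.139, Pinehurst 8.251, Claybrook 5.343, Stonebridge 11.288, Millford 11.929, Ashgrove 5.246.
Adams allocation: Oakdale 4, Rivermont 5, Pinehurst 8, Claybrook 6, Stonebridge 11, Millford 12, Ashgrove 5.
Every allocation lies between the lower and upper quota.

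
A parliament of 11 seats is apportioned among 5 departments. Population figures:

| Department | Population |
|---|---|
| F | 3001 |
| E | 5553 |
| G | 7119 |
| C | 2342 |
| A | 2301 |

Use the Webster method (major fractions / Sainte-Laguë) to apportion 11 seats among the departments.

F 2, E 3, G 4, C 1, A 1

Standard divisor 20316/11 ≈ 1846.909; standard quotas: F 1.625, E 3.007, G 3.855, C 1.268, A 1.246.
Rounding to the nearest integer gives F 2, E 3, G 4, C 1, A 1 — total 11, matching the house size, so no adjustment is needed.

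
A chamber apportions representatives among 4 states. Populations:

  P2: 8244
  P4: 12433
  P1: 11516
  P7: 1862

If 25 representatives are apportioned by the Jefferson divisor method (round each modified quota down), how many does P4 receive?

9

Standard divisor 34055/25 ≈ 1362.2; standard quotas: P2 6.052, P4 9.127, P1 8.454, P7 1.367.
Rounding down gives 6, 9, 8, 1 = 24 seats, so the divisor must be adjusted.
With modified divisor 1260: modified quotas P2 6.543, P4 9.867, P1 9.140, P7 1.478.
Rounding down: P2 6, P4 9, P1 9, P7 1 (total 25).
P4 receives 9.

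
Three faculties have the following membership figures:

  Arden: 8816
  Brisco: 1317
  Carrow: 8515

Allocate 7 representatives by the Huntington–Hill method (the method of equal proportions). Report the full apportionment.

With divisor 3011: modified quotas Arden 2.928, Brisco 0.437, Carrow 2.828.
Geometric-mean thresholds: Arden √(2·3)=2.449, Brisco (min 1), Carrow √(2·3)=2.449.
Each quota rounded against its threshold gives Arden 3, Brisco 1, Carrow 3 (total 7).

Arden: 3; Brisco: 1; Carrow: 3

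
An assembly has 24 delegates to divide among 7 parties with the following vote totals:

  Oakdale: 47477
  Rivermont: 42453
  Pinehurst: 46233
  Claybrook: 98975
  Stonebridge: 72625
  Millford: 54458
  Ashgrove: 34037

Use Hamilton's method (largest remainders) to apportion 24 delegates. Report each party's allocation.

Standard divisor: 396258 ÷ 24 ≈ 16510.75.
Standard quotas: Oakdale 2.8755, Rivermont 2.5712, Pinehurst 2.8002, Claybrook 5.9946, Stonebridge 4.3986, Millford 3.2983, Ashgrove 2.0615.
Lower quotas: Oakdale 2, Rivermont 2, Pinehurst 2, Claybrook 5, Stonebridge 4, Millford 3, Ashgrove 2 (sum 20, leaving 4 seats).
Remainders in descending order: Claybrook 0.9946, Oakdale 0.8755, Pinehurst 0.8002, Rivermont 0.5712, Stonebridge 0.3986, Millford 0.2983, Ashgrove 0.0615.
Largest remainders: Claybrook, Oakdale, Pinehurst, Rivermont receive the extra seats.

Oakdale 3, Rivermont 3, Pinehurst 3, Claybrook 6, Stonebridge 4, Millford 3, Ashgrove 2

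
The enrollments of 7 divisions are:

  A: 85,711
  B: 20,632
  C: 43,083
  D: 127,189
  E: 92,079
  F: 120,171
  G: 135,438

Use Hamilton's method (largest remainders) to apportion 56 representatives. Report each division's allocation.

The standard divisor is 624303/56 ≈ 11148.268.
Standard quotas: A 7.6883, B 1.8507, C 3.8645, D 11.4089, E 8.2595, F 10.7793, G 12.1488.
Lower quotas: A 7, B 1, C 3, D 11, E 8, F 10, G 12 (sum 52, leaving 4 seats).
Remainders in descending order: C 0.8645, B 0.8507, F 0.7793, A 0.6883, D 0.4089, E 0.2595, G 0.1488.
The surplus seats go to C, B, F, A.

A=8; B=2; C=4; D=11; E=8; F=11; G=12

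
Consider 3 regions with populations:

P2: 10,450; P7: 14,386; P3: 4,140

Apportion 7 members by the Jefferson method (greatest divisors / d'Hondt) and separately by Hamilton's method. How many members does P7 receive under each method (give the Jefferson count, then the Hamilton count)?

4 and 3

Jefferson: P2 2, P7 4, P3 1.
Hamilton: P2 3, P7 3, P3 1.
P7 gets 4 under Jefferson and 3 under Hamilton.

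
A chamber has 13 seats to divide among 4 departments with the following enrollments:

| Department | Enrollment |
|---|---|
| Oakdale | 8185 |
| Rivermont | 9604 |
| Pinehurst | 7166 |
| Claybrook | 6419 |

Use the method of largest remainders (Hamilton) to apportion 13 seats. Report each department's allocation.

Oakdale 3; Rivermont 4; Pinehurst 3; Claybrook 3

Total 31374; standard divisor 31374/13 ≈ 2413.385.
Standard quotas: Oakdale 3.3915, Rivermont 3.9795, Pinehurst 2.9693, Claybrook 2.6598.
Lower quotas: Oakdale 3, Rivermont 3, Pinehurst 2, Claybrook 2 (sum 10, leaving 3 seats).
Remainders in descending order: Rivermont 0.9795, Pinehurst 0.9693, Claybrook 0.6598, Oakdale 0.3915.
The surplus seats go to Rivermont, Pinehurst, Claybrook.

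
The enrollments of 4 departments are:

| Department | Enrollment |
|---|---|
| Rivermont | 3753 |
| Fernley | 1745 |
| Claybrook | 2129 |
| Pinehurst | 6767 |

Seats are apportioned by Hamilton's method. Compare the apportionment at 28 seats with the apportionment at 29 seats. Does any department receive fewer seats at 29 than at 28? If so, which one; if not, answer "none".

Fernley

At 28 seats: Rivermont 7, Fernley 4, Claybrook 4, Pinehurst 13.
At 29 seats: Rivermont 8, Fernley 3, Claybrook 4, Pinehurst 14.
Fernley drops from 4 to 3.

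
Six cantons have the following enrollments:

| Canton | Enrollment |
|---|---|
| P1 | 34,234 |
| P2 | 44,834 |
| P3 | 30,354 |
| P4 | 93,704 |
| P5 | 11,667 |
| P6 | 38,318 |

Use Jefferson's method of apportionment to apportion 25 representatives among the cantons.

P1=3, P2=4, P3=3, P4=10, P5=1, P6=4

Standard divisor 253111/25 ≈ 10124.44; standard quotas: P1 3.381, P2 4.428, P3 2.998, P4 9.255, P5 1.152, P6 3.785.
Rounding down gives 3, 4, 2, 9, 1, 3 = 22 seats, so the divisor must be adjusted.
With modified divisor 9200: modified quotas P1 3.721, P2 4.873, P3 3.299, P4 10.185, P5 1.268, P6 4.165.
Rounding down: P1 3, P2 4, P3 3, P4 10, P5 1, P6 4 (total 25).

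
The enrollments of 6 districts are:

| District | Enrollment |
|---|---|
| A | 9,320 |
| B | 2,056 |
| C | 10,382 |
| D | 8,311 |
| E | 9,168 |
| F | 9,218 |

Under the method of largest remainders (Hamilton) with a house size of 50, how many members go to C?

Standard divisor: 48455 ÷ 50 ≈ 969.1.
Standard quotas: A 9.6172, B 2.1216, C 10.7130, D 8.5760, E 9.4603, F 9.5119.
Lower quotas: A 9, B 2, C 10, D 8, E 9, F 9 (sum 47, leaving 3 seats).
Remainders in descending order: C 0.7130, A 0.6172, D 0.5760, F 0.5119, E 0.4603, B 0.1216.
Largest remainders: C, A, D receive the extra seats.
C receives 11.

11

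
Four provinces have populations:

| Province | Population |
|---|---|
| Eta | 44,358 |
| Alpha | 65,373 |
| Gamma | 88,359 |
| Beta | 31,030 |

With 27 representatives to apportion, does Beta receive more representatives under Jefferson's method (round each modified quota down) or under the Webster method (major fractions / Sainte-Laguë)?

Jefferson: Eta 5, Alpha 8, Gamma 11, Beta 3.
Webster: Eta 5, Alpha 8, Gamma 10, Beta 4.
Beta gets 3 under Jefferson and 4 under Webster.

Webster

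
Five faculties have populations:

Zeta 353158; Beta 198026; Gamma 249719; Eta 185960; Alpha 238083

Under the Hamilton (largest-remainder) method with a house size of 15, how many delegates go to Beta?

3

Standard divisor: 1224946 ÷ 15 ≈ 81663.067.
Standard quotas: Zeta 4.3246, Beta 2.4249, Gamma 3.0579, Eta 2.2772, Alpha 2.9154.
Lower quotas: Zeta 4, Beta 2, Gamma 3, Eta 2, Alpha 2 (sum 13, leaving 2 seats).
Remainders in descending order: Alpha 0.9154, Beta 0.4249, Zeta 0.3246, Eta 0.2772, Gamma 0.0579.
The surplus seats go to Alpha, Beta.
Beta receives 3.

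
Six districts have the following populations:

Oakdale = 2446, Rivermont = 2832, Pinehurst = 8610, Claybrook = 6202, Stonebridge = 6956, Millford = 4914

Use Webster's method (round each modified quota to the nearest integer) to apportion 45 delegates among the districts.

Oakdale: 3, Rivermont: 4, Pinehurst: 12, Claybrook: 9, Stonebridge: 10, Millford: 7

Standard divisor 31960/45 ≈ 710.222; standard quotas: Oakdale 3.444, Rivermont 3.987, Pinehurst 12.123, Claybrook 8.732, Stonebridge 9.794, Millford 6.919.
Rounding to the nearest integer gives Oakdale 3, Rivermont 4, Pinehurst 12, Claybrook 9, Stonebridge 10, Millford 7 — total 45, matching the house size, so no adjustment is needed.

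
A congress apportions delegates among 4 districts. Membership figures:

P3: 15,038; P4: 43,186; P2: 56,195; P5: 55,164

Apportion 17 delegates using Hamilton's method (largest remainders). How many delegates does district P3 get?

1

The standard divisor is 169583/17 ≈ 9975.471.
Standard quotas: P3 1.5075, P4 4.3292, P2 5.6333, P5 5.5300.
Lower quotas: P3 1, P4 4, P2 5, P5 5 (sum 15, leaving 2 seats).
Remainders in descending order: P2 0.6333, P5 0.5300, P3 0.5075, P4 0.3292.
Largest remainders: P2, P5 receive the extra seats.
P3 receives 1.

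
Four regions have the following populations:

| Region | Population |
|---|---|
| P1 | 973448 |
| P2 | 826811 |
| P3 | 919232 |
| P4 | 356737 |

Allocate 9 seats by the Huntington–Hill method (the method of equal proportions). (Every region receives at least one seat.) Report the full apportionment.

P1 3, P2 2, P3 3, P4 1

With divisor 356410: modified quotas P1 2.731, P2 2.320, P3 2.579, P4 1.001.
Geometric-mean thresholds: P1 √(2·3)=2.449, P2 √(2·3)=2.449, P3 √(2·3)=2.449, P4 √(1·2)=1.414.
Each quota rounded against its threshold gives P1 3, P2 2, P3 3, P4 1 (total 9).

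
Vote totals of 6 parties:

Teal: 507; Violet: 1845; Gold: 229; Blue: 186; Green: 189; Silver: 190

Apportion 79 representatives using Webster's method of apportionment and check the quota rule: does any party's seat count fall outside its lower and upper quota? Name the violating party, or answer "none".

Violet

Standard quotas: Teal 12.731, Violet 46.330, Gold 5.750, Blue 4.671, Green 4.746, Silver 4.771.
Webster allocation: Teal 13, Violet 45, Gold 6, Blue 5, Green 5, Silver 5.
Violet has quota 46.330 (lower 46, upper 47) but receives 45 — outside the quota interval.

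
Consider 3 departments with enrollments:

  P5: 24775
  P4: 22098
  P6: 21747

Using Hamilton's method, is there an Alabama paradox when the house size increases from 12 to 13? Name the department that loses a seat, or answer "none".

none

At 12 seats: P5 4, P4 4, P6 4.
At 13 seats: P5 5, P4 4, P6 4.
No department's allocation decreased.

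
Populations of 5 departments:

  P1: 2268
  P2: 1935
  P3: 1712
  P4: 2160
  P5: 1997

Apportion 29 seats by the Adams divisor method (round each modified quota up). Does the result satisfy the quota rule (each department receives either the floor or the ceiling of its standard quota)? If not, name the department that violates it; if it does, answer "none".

none

Standard quotas: P1 6.530, P2 5.571, P3 4.929, P4 6.219, P5 5.750.
Adams allocation: P1 6, P2 6, P3 5, P4 6, P5 6.
Every allocation lies between the lower and upper quota.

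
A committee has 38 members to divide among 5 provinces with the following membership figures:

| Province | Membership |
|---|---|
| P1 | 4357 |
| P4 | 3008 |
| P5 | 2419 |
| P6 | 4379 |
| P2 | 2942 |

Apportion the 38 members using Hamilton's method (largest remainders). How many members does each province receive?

Total 17105; standard divisor 17105/38 ≈ 450.132.
Standard quotas: P1 9.679, P4 6.682, P5 5.374, P6 9.728, P2 6.536.
Lower quotas: P1 9, P4 6, P5 5, P6 9, P2 6 (sum 35, leaving 3 seats).
Remainders in descending order: P6 0.728, P4 0.682, P1 0.679, P2 0.536, P5 0.374.
The surplus seats go to P6, P4, P1.

P1=10, P4=7, P5=5, P6=10, P2=6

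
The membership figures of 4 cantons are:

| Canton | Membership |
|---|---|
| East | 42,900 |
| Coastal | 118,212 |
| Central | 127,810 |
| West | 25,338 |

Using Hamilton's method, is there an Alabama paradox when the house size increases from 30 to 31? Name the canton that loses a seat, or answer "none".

At 30 seats: East 4, Coastal 11, Central 12, West 3.
At 31 seats: East 4, Coastal 12, Central 13, West 2.
West drops from 3 to 2.

West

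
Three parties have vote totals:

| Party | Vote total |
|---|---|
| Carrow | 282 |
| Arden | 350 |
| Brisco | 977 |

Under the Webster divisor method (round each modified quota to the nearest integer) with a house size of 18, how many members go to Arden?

Standard divisor 1609/18 ≈ 89.389; standard quotas: Carrow 3.155, Arden 3.915, Brisco 10.930.
Rounding to the nearest integer gives Carrow 3, Arden 4, Brisco 11 — total 18, matching the house size, so no adjustment is needed.
Arden receives 4.

4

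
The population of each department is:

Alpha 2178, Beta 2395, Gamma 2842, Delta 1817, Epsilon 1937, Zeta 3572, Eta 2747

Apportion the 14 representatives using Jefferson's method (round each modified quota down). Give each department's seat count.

Standard divisor 17488/14 ≈ 1249.143; standard quotas: Alpha 1.744, Beta 1.917, Gamma 2.275, Delta 1.455, Epsilon 1.551, Zeta 2.860, Eta 2.199.
Rounding down gives 1, 1, 2, 1, 1, 2, 2 = 10 seats, so the divisor must be adjusted.
With modified divisor 958: modified quotas Alpha 2.273, Beta 2.500, Gamma 2.967, Delta 1.897, Epsilon 2.022, Zeta 3.729, Eta 2.867.
Rounding down: Alpha 2, Beta 2, Gamma 2, Delta 1, Epsilon 2, Zeta 3, Eta 2 (total 14).

Alpha=2, Beta=2, Gamma=2, Delta=1, Epsilon=2, Zeta=3, Eta=2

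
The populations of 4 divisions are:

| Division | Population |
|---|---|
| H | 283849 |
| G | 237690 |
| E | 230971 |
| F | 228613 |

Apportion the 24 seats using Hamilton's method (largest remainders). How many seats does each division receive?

H 7, G 6, E 6, F 5

Total 981123; standard divisor 981123/24 ≈ 40880.125.
Standard quotas: H 6.9434, G 5.8143, E 5.6500, F 5.5923.
Lower quotas: H 6, G 5, E 5, F 5 (sum 21, leaving 3 seats).
Remainders in descending order: H 0.9434, G 0.8143, E 0.6500, F 0.5923.
The surplus seats go to H, G, E.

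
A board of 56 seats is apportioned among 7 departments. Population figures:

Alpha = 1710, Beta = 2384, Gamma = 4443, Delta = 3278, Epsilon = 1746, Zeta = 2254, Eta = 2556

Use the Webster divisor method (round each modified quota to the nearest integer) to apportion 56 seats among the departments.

Standard divisor 18371/56 ≈ 328.054; standard quotas: Alpha 5.213, Beta 7.267, Gamma 13.544, Delta 9.992, Epsilon 5.322, Zeta 6.871, Eta 7.791.
Rounding to the nearest integer gives Alpha 5, Beta 7, Gamma 14, Delta 10, Epsilon 5, Zeta 7, Eta 8 — total 56, matching the house size, so no adjustment is needed.

Alpha 5, Beta 7, Gamma 14, Delta 10, Epsilon 5, Zeta 7, Eta 8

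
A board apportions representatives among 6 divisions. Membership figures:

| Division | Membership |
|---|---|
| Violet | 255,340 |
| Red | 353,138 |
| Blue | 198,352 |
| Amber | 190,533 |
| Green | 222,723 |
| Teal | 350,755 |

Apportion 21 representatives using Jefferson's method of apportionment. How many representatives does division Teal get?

Standard divisor 1570841/21 ≈ 74801.952; standard quotas: Violet 3.414, Red 4.721, Blue 2.652, Amber 2.547, Green 2.978, Teal 4.689.
Rounding down gives 3, 4, 2, 2, 2, 4 = 17 seats, so the divisor must be adjusted.
With modified divisor 65000: modified quotas Violet 3.928, Red 5.433, Blue 3.052, Amber 2.931, Green 3.427, Teal 5.396.
Rounding down: Violet 3, Red 5, Blue 3, Amber 2, Green 3, Teal 5 (total 21).
Teal receives 5.

5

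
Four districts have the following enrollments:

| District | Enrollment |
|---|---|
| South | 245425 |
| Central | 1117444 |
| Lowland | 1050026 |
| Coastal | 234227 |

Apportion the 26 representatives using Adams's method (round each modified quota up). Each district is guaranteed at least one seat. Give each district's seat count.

South: 3, Central: 10, Lowland: 10, Coastal: 3

Standard divisor 2647122/26 ≈ 101812.385; standard quotas: South 2.411, Central 10.976, Lowland 10.313, Coastal 2.301.
Rounding up gives 3, 11, 11, 3 = 28 seats, so the divisor must be adjusted.
With modified divisor 114200: modified quotas South 2.149, Central 9.785, Lowland 9.195, Coastal 2.051.
Rounding up: South 3, Central 10, Lowland 10, Coastal 3 (total 26).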